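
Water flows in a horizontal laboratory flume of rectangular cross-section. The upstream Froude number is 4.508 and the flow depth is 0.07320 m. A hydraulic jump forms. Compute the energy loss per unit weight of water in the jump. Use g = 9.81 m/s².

ΔE = 0.3641 m

Fr₁ = 4.508 (given).
Sequent-depth ratio: y₂/y₁ = ½[√(1 + 8Fr₁²) − 1] = ½[√163.58 − 1] = 5.895.
y₂ = 5.895 × 0.07320 = 0.4315 m.
Head loss: ΔE = (y₂ − y₁)³/(4y₁y₂) = (0.4315 − 0.07320)³/(4×0.07320×0.4315) = 0.04600/0.1263 = 0.3641 m.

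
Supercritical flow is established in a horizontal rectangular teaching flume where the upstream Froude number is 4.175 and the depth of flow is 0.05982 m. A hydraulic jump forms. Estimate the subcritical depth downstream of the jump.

Fr₁ = 4.175 (given).
By Bélanger, y₂/y₁ = ½[√(1 + 8Fr₁²) − 1] = ½[√140.44 − 1] = 5.425.
y₂ = 5.425 × 0.05982 = 0.3246 m.

y₂ = 0.3246 m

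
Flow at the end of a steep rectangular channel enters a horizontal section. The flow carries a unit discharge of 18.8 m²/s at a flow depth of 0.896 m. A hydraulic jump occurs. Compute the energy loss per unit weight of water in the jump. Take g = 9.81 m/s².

V₁ = q/y₁ = 18.8/0.896 = 21.0 m/s. Fr₁ = V₁/√(g·y₁) = 21.0/√(9.81×0.896) = 7.08.
Sequent-depth ratio: y₂/y₁ = ½[√(1 + 8Fr₁²) − 1] = ½[√401.7 − 1] = 9.52.
y₂ = 9.52 × 0.896 = 8.53 m.
Head loss: ΔE = (y₂ − y₁)³/(4y₁y₂) = (8.53 − 0.896)³/(4×0.896×8.53) = 445/30.6 = 14.6 m.

ΔE = 14.6 m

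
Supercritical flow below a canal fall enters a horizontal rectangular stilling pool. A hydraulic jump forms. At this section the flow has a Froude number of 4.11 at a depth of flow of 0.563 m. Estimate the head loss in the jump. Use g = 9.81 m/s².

ΔE = 2.15 m

Fr₁ = 4.11 (given).
Conjugate-depth relation: y₂/y₁ = ½[√(1 + 8Fr₁²) − 1] = ½[√136.1 − 1] = 5.33.
y₂ = 5.33 × 0.563 = 3.00 m.
Head loss: ΔE = (y₂ − y₁)³/(4y₁y₂) = (3.00 − 0.563)³/(4×0.563×3.00) = 14.5/6.76 = 2.15 m.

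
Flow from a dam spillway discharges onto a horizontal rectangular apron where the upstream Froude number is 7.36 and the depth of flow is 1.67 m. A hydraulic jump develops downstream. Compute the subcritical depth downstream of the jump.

y₂ = 16.6 m

Fr₁ = 7.36 (given).
By Bélanger, y₂/y₁ = ½[√(1 + 8Fr₁²) − 1] = ½[√434.4 − 1] = 9.92.
y₂ = 9.92 × 1.67 = 16.6 m.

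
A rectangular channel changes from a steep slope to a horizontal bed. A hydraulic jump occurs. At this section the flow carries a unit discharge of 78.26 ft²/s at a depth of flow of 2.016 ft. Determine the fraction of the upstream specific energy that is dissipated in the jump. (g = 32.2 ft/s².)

V₁ = q/y₁ = 78.26/2.016 = 38.82 ft/s. Fr₁ = V₁/√(g·y₁) = 38.82/√(32.2×2.016) = 4.818.
Conjugate-depth relation: y₂/y₁ = ½[√(1 + 8Fr₁²) − 1] = ½[√186.71 − 1] = 6.332.
y₂ = 6.332 × 2.016 = 12.77 ft.
E₁ = y₁ + V₁²/2g = 25.42 ft. ΔE = (y₂ − y₁)³/(4y₁y₂) = 12.07 ft. ΔE/E₁ = 12.07/25.42 = 0.475.

ΔE/E₁ = 0.475 (47.5%)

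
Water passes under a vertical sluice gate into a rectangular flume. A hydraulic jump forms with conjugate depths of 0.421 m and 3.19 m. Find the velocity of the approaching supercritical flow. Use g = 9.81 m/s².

For a rectangular channel the momentum equation gives q² = ½·g·y₁·y₂·(y₁ + y₂) = ½×9.81×0.421×3.19×3.61 = 23.8.
q = √23.8 = 4.88 m²/s.
V₁ = q/y₁ = 4.88/0.421 = 11.6 m/s.

V₁ = 11.6 m/s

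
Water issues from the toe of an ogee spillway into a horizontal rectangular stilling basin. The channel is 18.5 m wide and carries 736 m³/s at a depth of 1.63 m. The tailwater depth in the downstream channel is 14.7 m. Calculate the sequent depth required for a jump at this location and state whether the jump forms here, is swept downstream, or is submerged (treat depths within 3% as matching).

q = Q/b = 736/18.5 = 39.8 m²/s; V₁ = q/y₁ = 24.4 m/s. Fr₁ = V₁/√(g·y₁) = 6.10.
Bélanger equation: y₂/y₁ = ½[√(1 + 8Fr₁²) − 1] = ½[√299.0 − 1] = 8.15.
y₂ = 8.15 × 1.63 = 13.3 m.
Tailwater y_tw = 14.7 m: y_tw > y₂, so the jump is submerged.

y₂ = 13.3 m; the jump is submerged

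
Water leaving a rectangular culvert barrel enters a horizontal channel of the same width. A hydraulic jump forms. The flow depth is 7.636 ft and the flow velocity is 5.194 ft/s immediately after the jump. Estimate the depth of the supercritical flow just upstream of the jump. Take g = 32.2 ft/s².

y₁ = 1.414 ft

Fr₂ = V₂/√(g·y₂) = 5.194/√(32.2×7.636) = 0.3312.
The Bélanger relation is symmetric: y₁/y₂ = ½[√(1 + 8Fr₂²) − 1] = ½[√1.8778 − 1] = 0.1852.
y₁ = 0.1852 × 7.636 = 1.414 ft.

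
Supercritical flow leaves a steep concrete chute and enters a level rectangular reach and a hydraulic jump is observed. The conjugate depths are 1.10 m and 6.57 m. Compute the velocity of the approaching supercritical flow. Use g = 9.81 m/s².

V₁ = 15.0 m/s

For a rectangular channel the momentum equation gives q² = ½·g·y₁·y₂·(y₁ + y₂) = ½×9.81×1.10×6.57×7.67 = 272.
q = √272 = 16.5 m²/s.
V₁ = q/y₁ = 16.5/1.10 = 15.0 m/s.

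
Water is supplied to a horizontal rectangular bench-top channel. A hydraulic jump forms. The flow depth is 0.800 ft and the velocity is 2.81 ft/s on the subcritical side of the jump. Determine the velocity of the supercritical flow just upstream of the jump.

V₁ = 6.55 ft/s

Fr₂ = V₂/√(g·y₂) = 2.81/√(32.2×0.800) = 0.554.
Since the conjugate-depth ratio holds either way, y₁/y₂ = ½[√(1 + 8Fr₂²) − 1] = ½[√3.452 − 1] = 0.429.
y₁ = 0.429 × 0.800 = 0.343 ft.
V₁ = q/y₁ = 2.25/0.343 = 6.55 ft/s.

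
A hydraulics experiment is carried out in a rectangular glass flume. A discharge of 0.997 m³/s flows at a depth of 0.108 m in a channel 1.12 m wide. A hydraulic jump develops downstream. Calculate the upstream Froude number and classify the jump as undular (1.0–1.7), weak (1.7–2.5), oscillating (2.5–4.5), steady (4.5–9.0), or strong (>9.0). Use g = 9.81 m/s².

q = Q/b = 0.997/1.12 = 0.890 m²/s; V₁ = q/y₁ = 8.24 m/s. Fr₁ = V₁/√(g·y₁) = 8.01.
Fr₁ = 8.01 lies in the steady range.

Fr₁ = 8.01; steady jump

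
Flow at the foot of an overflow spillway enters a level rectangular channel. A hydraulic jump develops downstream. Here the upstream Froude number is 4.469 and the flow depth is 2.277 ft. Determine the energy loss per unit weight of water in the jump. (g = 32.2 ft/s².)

ΔE = 11.05 ft

Fr₁ = 4.469 (given).
Sequent-depth ratio: y₂/y₁ = ½[√(1 + 8Fr₁²) − 1] = ½[√160.78 − 1] = 5.840.
y₂ = 5.840 × 2.277 = 13.30 ft.
V₁ = Fr₁·√(g·y₁) = 4.469×√(32.2×2.277) = 38.27 ft/s; q = V₁·y₁ = 87.13 ft²/s. V₂ = q/y₂ = 87.13/13.30 = 6.553 ft/s. E₁ = y₁ + V₁²/2g = 25.02 ft; E₂ = y₂ + V₂²/2g = 13.96 ft. ΔE = E₁ − E₂ = 11.05 ft.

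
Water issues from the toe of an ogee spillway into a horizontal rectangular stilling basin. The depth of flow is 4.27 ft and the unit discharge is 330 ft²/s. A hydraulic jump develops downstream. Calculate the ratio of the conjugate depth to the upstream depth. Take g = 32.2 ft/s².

y₂/y₁ = 8.83

V₁ = q/y₁ = 330/4.27 = 77.3 ft/s. Fr₁ = V₁/√(g·y₁) = 77.3/√(32.2×4.27) = 6.59.
Conjugate-depth relation: y₂/y₁ = ½[√(1 + 8Fr₁²) − 1] = ½[√348.5 − 1] = 8.83.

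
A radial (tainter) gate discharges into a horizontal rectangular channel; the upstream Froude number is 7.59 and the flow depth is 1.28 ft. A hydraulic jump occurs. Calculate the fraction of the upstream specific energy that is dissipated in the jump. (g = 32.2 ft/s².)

ΔE/E₁ = 0.647 (64.7%)

Fr₁ = 7.59 (given).
From the momentum equation for a rectangular channel, y₂/y₁ = ½[√(1 + 8Fr₁²) − 1] = ½[√461.9 − 1] = 10.2.
y₂ = 10.2 × 1.28 = 13.1 ft.
E₁ = y₁(1 + Fr₁²/2) = 1.28×(1 + 7.59²/2) = 38.1 ft. ΔE = (y₂ − y₁)³/(4y₁y₂) = 24.7 ft. ΔE/E₁ = 24.7/38.1 = 0.647.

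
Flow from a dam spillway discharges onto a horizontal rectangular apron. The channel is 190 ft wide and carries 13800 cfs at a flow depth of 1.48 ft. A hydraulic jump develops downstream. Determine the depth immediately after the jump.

y₂ = 14.2 ft

q = Q/b = 13800/190 = 72.6 ft²/s; V₁ = q/y₁ = 49.1 ft/s. Fr₁ = V₁/√(g·y₁) = 7.11.
From the momentum equation for a rectangular channel, y₂/y₁ = ½[√(1 + 8Fr₁²) − 1] = ½[√405.3 − 1] = 9.57.
y₂ = 9.57 × 1.48 = 14.2 ft.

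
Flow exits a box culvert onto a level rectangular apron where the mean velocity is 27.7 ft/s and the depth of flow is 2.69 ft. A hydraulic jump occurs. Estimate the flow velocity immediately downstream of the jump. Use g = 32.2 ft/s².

V₂ = 7.41 ft/s

Fr₁ = V₁/√(g·y₁) = 27.7/√(32.2×2.69) = 2.98.
Conjugate-depth relation: y₂/y₁ = ½[√(1 + 8Fr₁²) − 1] = ½[√71.87 − 1] = 3.74.
y₂ = 3.74 × 2.69 = 10.1 ft.
q = V₁·y₁ = 27.7 × 2.69 = 74.5 ft²/s.
V₂ = q/y₂ = 74.5/10.1 = 7.41 ft/s.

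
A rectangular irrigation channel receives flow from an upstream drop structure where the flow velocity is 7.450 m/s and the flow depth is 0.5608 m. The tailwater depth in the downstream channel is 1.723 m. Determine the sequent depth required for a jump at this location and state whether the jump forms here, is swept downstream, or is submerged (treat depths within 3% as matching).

y₂ = 2.254 m; the jump is swept downstream

Fr₁ = V₁/√(g·y₁) = 7.450/√(9.81×0.5608) = 3.176.
Conjugate-depth relation: y₂/y₁ = ½[√(1 + 8Fr₁²) − 1] = ½[√81.710 − 1] = 4.020.
y₂ = 4.020 × 0.5608 = 2.254 m.
Tailwater y_tw = 1.723 m: y_tw < y₂, so the jump is swept downstream.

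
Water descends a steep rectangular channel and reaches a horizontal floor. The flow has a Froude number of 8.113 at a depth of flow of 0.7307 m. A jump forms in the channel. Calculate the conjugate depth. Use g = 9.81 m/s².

Fr₁ = 8.113 (given).
Conjugate-depth relation: y₂/y₁ = ½[√(1 + 8Fr₁²) − 1] = ½[√527.57 − 1] = 10.98.
y₂ = 10.98 × 0.7307 = 8.026 m.

y₂ = 8.026 m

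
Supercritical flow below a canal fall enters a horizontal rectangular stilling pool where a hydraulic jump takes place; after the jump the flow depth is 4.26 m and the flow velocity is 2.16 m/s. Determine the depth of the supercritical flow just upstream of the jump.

Fr₂ = V₂/√(g·y₂) = 2.16/√(9.81×4.26) = 0.334.
Since the conjugate-depth ratio holds either way, y₁/y₂ = ½[√(1 + 8Fr₂²) − 1] = ½[√1.893 − 1] = 0.188.
y₁ = 0.188 × 4.26 = 0.801 m.

y₁ = 0.801 m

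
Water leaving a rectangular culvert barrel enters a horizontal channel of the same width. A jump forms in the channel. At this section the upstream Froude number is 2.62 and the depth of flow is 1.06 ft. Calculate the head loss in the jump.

Fr₁ = 2.62 (given).
Sequent-depth ratio: y₂/y₁ = ½[√(1 + 8Fr₁²) − 1] = ½[√55.92 − 1] = 3.24.
y₂ = 3.24 × 1.06 = 3.43 ft.
V₁ = Fr₁·√(g·y₁) = 2.62×√(32.2×1.06) = 15.3 ft/s; q = V₁·y₁ = 16.2 ft²/s. V₂ = q/y₂ = 16.2/3.43 = 4.73 ft/s. E₁ = y₁ + V₁²/2g = 4.70 ft; E₂ = y₂ + V₂²/2g = 3.78 ft. ΔE = E₁ − E₂ = 0.918 ft.

ΔE = 0.918 ft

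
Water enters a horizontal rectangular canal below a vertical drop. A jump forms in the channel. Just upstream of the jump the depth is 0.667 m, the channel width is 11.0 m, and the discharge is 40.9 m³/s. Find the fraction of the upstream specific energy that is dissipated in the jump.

q = Q/b = 40.9/11.0 = 3.72 m²/s; V₁ = q/y₁ = 5.57 m/s. Fr₁ = V₁/√(g·y₁) = 2.18.
Conjugate-depth relation: y₂/y₁ = ½[√(1 + 8Fr₁²) − 1] = ½[√38.99 − 1] = 2.62.
y₂ = 2.62 × 0.667 = 1.75 m.
E₁ = y₁ + V₁²/2g = 2.25 m. ΔE = (y₂ − y₁)³/(4y₁y₂) = 0.271 m. ΔE/E₁ = 0.271/2.25 = 0.121.

ΔE/E₁ = 0.121 (12.1%)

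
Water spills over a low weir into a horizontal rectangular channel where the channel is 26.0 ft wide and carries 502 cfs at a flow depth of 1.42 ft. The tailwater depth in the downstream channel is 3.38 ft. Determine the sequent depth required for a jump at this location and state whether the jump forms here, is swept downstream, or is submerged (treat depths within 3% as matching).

q = Q/b = 502/26.0 = 19.3 ft²/s; V₁ = q/y₁ = 13.6 ft/s. Fr₁ = V₁/√(g·y₁) = 2.01.
Conjugate-depth relation: y₂/y₁ = ½[√(1 + 8Fr₁²) − 1] = ½[√33.35 − 1] = 2.39.
y₂ = 2.39 × 1.42 = 3.39 ft.
Tailwater y_tw = 3.38 ft: y_tw ≈ y₂, so the jump forms here.

y₂ = 3.39 ft; the jump forms here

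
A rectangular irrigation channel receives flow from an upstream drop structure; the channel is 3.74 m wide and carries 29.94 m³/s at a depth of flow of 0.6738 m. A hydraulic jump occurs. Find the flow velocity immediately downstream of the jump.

q = Q/b = 29.94/3.74 = 8.005 m²/s; V₁ = q/y₁ = 11.88 m/s. Fr₁ = V₁/√(g·y₁) = 4.621.
From the momentum equation for a rectangular channel, y₂/y₁ = ½[√(1 + 8Fr₁²) − 1] = ½[√171.84 − 1] = 6.054.
y₂ = 6.054 × 0.6738 = 4.079 m.
V₂ = q/y₂ = 8.005/4.079 = 1.962 m/s.

V₂ = 1.962 m/s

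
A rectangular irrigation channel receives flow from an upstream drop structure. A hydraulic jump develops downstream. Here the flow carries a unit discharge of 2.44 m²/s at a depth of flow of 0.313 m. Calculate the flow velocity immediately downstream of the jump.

V₁ = q/y₁ = 2.44/0.313 = 7.80 m/s. Fr₁ = V₁/√(g·y₁) = 7.80/√(9.81×0.313) = 4.45.
Conjugate-depth relation: y₂/y₁ = ½[√(1 + 8Fr₁²) − 1] = ½[√159.3 − 1] = 5.81.
y₂ = 5.81 × 0.313 = 1.82 m.
V₂ = q/y₂ = 2.44/1.82 = 1.34 m/s.

V₂ = 1.34 m/s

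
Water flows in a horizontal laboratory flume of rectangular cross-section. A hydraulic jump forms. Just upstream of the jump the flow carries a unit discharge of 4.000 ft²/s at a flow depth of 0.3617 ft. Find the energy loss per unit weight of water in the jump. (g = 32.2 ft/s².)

ΔE = 0.6618 ft

V₁ = q/y₁ = 4.000/0.3617 = 11.06 ft/s. Fr₁ = V₁/√(g·y₁) = 11.06/√(32.2×0.3617) = 3.240.
By Bélanger, y₂/y₁ = ½[√(1 + 8Fr₁²) − 1] = ½[√85.006 − 1] = 4.110.
y₂ = 4.110 × 0.3617 = 1.487 ft.
Head loss: ΔE = (y₂ − y₁)³/(4y₁y₂) = (1.487 − 0.3617)³/(4×0.3617×1.487) = 1.423/2.151 = 0.6618 ft.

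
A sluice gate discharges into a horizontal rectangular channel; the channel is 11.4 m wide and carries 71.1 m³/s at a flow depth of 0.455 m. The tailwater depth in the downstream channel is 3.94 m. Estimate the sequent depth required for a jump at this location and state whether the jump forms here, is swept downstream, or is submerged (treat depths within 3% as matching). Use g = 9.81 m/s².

q = Q/b = 71.1/11.4 = 6.24 m²/s; V₁ = q/y₁ = 13.7 m/s. Fr₁ = V₁/√(g·y₁) = 6.49.
By Bélanger, y₂/y₁ = ½[√(1 + 8Fr₁²) − 1] = ½[√337.8 − 1] = 8.69.
y₂ = 8.69 × 0.455 = 3.95 m.
Tailwater y_tw = 3.94 m: y_tw ≈ y₂, so the jump forms here.

y₂ = 3.95 m; the jump forms here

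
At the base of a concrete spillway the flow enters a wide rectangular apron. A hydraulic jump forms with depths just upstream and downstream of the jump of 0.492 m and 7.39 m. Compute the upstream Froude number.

Fr₁ = 11.0

For a rectangular channel the momentum equation gives q² = ½·g·y₁·y₂·(y₁ + y₂) = ½×9.81×0.492×7.39×7.88 = 141.
q = √141 = 11.9 m²/s.
V₁ = q/y₁ = 24.1 m/s; Fr₁ = V₁/√(g·y₁) = 11.0.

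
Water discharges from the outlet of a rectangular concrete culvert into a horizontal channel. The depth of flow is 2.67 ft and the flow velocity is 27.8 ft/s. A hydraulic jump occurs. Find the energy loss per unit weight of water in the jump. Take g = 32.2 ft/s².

Fr₁ = V₁/√(g·y₁) = 27.8/√(32.2×2.67) = 3.00.
By Bélanger, y₂/y₁ = ½[√(1 + 8Fr₁²) − 1] = ½[√72.91 − 1] = 3.77.
y₂ = 3.77 × 2.67 = 10.1 ft.
q = V₁·y₁ = 27.8 × 2.67 = 74.2 ft²/s. V₂ = q/y₂ = 74.2/10.1 = 7.38 ft/s. E₁ = y₁ + V₁²/2g = 14.7 ft; E₂ = y₂ + V₂²/2g = 10.9 ft. ΔE = E₁ − E₂ = 3.76 ft.

ΔE = 3.76 ft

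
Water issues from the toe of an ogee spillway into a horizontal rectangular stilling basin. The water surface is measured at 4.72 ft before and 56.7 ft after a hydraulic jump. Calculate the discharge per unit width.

q = 514 ft²/s

For a rectangular channel the momentum equation gives q² = ½·g·y₁·y₂·(y₁ + y₂) = ½×32.2×4.72×56.7×61.4 = 264643.
q = √264643 = 514 ft²/s.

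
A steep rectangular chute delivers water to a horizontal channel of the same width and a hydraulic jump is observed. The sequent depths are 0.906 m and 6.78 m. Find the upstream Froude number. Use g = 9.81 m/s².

For a rectangular channel the momentum equation gives q² = ½·g·y₁·y₂·(y₁ + y₂) = ½×9.81×0.906×6.78×7.69 = 232.
q = √232 = 15.2 m²/s.
V₁ = q/y₁ = 16.8 m/s; Fr₁ = V₁/√(g·y₁) = 5.63.

Fr₁ = 5.63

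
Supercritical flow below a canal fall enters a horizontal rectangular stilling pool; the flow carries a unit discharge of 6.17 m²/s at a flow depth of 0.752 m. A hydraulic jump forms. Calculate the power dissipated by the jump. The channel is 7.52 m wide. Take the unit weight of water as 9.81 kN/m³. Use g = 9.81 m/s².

V₁ = q/y₁ = 6.17/0.752 = 8.20 m/s. Fr₁ = V₁/√(g·y₁) = 8.20/√(9.81×0.752) = 3.02.
Conjugate-depth relation: y₂/y₁ = ½[√(1 + 8Fr₁²) − 1] = ½[√74.00 − 1] = 3.80.
y₂ = 3.80 × 0.752 = 2.86 m.
V₂ = q/y₂ = 6.17/2.86 = 2.16 m/s. E₁ = y₁ + V₁²/2g = 4.18 m; E₂ = y₂ + V₂²/2g = 3.10 m. ΔE = E₁ − E₂ = 1.09 m.
Q = q·b = 6.17 × 7.52 = 46.4 m³/s. P = γ·Q·ΔE = 9.81 × 46.4 × 1.09 = 495 kW.

P = 495 kW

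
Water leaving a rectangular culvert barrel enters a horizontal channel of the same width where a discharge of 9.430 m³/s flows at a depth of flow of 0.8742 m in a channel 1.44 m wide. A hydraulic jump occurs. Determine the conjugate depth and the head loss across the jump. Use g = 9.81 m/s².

q = Q/b = 9.430/1.44 = 6.549 m²/s; V₁ = q/y₁ = 7.491 m/s. Fr₁ = V₁/√(g·y₁) = 2.558.
Sequent-depth ratio: y₂/y₁ = ½[√(1 + 8Fr₁²) − 1] = ½[√53.346 − 1] = 3.152.
y₂ = 3.152 × 0.8742 = 2.755 m.
Head loss: ΔE = (y₂ − y₁)³/(4y₁y₂) = (2.755 − 0.8742)³/(4×0.8742×2.755) = 6.658/9.635 = 0.6910 m.

y₂ = 2.755 m; ΔE = 0.6910 m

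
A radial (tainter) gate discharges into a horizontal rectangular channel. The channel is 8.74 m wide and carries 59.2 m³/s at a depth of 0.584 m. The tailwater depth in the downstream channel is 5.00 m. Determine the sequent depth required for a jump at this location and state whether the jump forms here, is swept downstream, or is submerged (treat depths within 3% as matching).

q = Q/b = 59.2/8.74 = 6.77 m²/s; V₁ = q/y₁ = 11.6 m/s. Fr₁ = V₁/√(g·y₁) = 4.85.
Bélanger equation: y₂/y₁ = ½[√(1 + 8Fr₁²) − 1] = ½[√188.8 − 1] = 6.37.
y₂ = 6.37 × 0.584 = 3.72 m.
Tailwater y_tw = 5.00 m: y_tw > y₂, so the jump is submerged.

y₂ = 3.72 m; the jump is submerged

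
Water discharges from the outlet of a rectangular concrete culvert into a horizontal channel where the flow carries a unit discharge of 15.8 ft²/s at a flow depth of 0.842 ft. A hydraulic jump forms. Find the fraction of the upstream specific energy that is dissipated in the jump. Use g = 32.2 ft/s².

V₁ = q/y₁ = 15.8/0.842 = 18.8 ft/s. Fr₁ = V₁/√(g·y₁) = 18.8/√(32.2×0.842) = 3.60.
Sequent-depth ratio: y₂/y₁ = ½[√(1 + 8Fr₁²) − 1] = ½[√104.9 − 1] = 4.62.
y₂ = 4.62 × 0.842 = 3.89 ft.
E₁ = y₁ + V₁²/2g = 6.31 ft. ΔE = (y₂ − y₁)³/(4y₁y₂) = 2.16 ft. ΔE/E₁ = 2.16/6.31 = 0.343.

ΔE/E₁ = 0.343 (34.3%)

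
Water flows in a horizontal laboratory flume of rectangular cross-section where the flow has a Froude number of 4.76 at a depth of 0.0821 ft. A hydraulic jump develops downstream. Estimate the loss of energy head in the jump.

Fr₁ = 4.76 (given).
Conjugate-depth relation: y₂/y₁ = ½[√(1 + 8Fr₁²) − 1] = ½[√182.3 − 1] = 6.25.
y₂ = 6.25 × 0.0821 = 0.513 ft.
Head loss: ΔE = (y₂ − y₁)³/(4y₁y₂) = (0.513 − 0.0821)³/(4×0.0821×0.513) = 0.0801/0.169 = 0.475 ft.

ΔE = 0.475 ft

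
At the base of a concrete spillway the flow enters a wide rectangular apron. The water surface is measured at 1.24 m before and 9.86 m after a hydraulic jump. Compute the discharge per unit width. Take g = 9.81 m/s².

q = 25.8 m²/s

For a rectangular channel the momentum equation gives q² = ½·g·y₁·y₂·(y₁ + y₂) = ½×9.81×1.24×9.86×11.1 = 666.
q = √666 = 25.8 m²/s.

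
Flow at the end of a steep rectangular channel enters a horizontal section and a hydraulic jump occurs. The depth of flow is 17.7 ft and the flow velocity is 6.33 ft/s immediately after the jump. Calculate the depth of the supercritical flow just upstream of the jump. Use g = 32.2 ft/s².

y₁ = 2.21 ft

Fr₂ = V₂/√(g·y₂) = 6.33/√(32.2×17.7) = 0.265.
The Bélanger relation is symmetric: y₁/y₂ = ½[√(1 + 8Fr₂²) − 1] = ½[√1.562 − 1] = 0.125.
y₁ = 0.125 × 17.7 = 2.21 ft.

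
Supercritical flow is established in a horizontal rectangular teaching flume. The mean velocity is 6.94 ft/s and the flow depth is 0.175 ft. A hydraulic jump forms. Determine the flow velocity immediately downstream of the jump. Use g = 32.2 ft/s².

V₂ = 1.89 ft/s

Fr₁ = V₁/√(g·y₁) = 6.94/√(32.2×0.175) = 2.92.
By Bélanger, y₂/y₁ = ½[√(1 + 8Fr₁²) − 1] = ½[√69.38 − 1] = 3.66.
y₂ = 3.66 × 0.175 = 0.641 ft.
q = V₁·y₁ = 6.94 × 0.175 = 1.21 ft²/s.
V₂ = q/y₂ = 1.21/0.641 = 1.89 ft/s.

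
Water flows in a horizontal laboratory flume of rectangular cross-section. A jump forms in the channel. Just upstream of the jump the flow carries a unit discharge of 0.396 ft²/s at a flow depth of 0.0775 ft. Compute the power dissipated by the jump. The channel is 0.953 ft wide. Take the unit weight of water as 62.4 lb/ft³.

P = 0.00603 hp

V₁ = q/y₁ = 0.396/0.0775 = 5.11 ft/s. Fr₁ = V₁/√(g·y₁) = 5.11/√(32.2×0.0775) = 3.23.
From the momentum equation for a rectangular channel, y₂/y₁ = ½[√(1 + 8Fr₁²) − 1] = ½[√84.70 − 1] = 4.10.
y₂ = 4.10 × 0.0775 = 0.318 ft.
Head loss: ΔE = (y₂ − y₁)³/(4y₁y₂) = (0.318 − 0.0775)³/(4×0.0775×0.318) = 0.0139/0.0985 = 0.141 ft.
Q = q·b = 0.396 × 0.953 = 0.377 cfs. P = γ·Q·ΔE/550 = 62.4 × 0.377 × 0.141 / 550 = 0.00603 hp.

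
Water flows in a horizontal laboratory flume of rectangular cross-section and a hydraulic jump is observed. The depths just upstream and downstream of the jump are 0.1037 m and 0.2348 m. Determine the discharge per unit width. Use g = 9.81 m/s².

For a rectangular channel the momentum equation gives q² = ½·g·y₁·y₂·(y₁ + y₂) = ½×9.81×0.1037×0.2348×0.3385 = 0.04043.
q = √0.04043 = 0.2011 m²/s.

q = 0.2011 m²/s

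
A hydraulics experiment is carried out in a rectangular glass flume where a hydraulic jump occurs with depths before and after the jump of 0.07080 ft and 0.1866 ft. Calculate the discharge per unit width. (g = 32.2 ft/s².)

q = 0.2340 ft²/s

For a rectangular channel the momentum equation gives q² = ½·g·y₁·y₂·(y₁ + y₂) = ½×32.2×0.07080×0.1866×0.2574 = 0.05475.
q = √0.05475 = 0.2340 ft²/s.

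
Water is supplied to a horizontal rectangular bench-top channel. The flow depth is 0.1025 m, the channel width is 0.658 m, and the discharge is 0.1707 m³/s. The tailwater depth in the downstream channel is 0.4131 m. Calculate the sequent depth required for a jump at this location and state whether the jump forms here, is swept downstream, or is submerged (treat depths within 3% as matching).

q = Q/b = 0.1707/0.658 = 0.2594 m²/s; V₁ = q/y₁ = 2.531 m/s. Fr₁ = V₁/√(g·y₁) = 2.524.
Sequent-depth ratio: y₂/y₁ = ½[√(1 + 8Fr₁²) − 1] = ½[√51.964 − 1] = 3.104.
y₂ = 3.104 × 0.1025 = 0.3182 m.
Tailwater y_tw = 0.4131 m: y_tw > y₂, so the jump is submerged.

y₂ = 0.3182 m; the jump is submerged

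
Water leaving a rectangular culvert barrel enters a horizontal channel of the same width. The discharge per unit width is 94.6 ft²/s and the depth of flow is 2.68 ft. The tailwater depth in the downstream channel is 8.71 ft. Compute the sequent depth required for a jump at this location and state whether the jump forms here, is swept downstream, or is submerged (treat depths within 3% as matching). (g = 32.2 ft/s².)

y₂ = 13.1 ft; the jump is swept downstream

V₁ = q/y₁ = 94.6/2.68 = 35.3 ft/s. Fr₁ = V₁/√(g·y₁) = 35.3/√(32.2×2.68) = 3.80.
Sequent-depth ratio: y₂/y₁ = ½[√(1 + 8Fr₁²) − 1] = ½[√116.5 − 1] = 4.90.
y₂ = 4.90 × 2.68 = 13.1 ft.
Tailwater y_tw = 8.71 ft: y_tw < y₂, so the jump is swept downstream.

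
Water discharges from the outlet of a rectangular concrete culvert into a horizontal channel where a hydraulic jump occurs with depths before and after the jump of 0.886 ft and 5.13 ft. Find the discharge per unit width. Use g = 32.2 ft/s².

For a rectangular channel the momentum equation gives q² = ½·g·y₁·y₂·(y₁ + y₂) = ½×32.2×0.886×5.13×6.02 = 440.
q = √440 = 21.0 ft²/s.

q = 21.0 ft²/s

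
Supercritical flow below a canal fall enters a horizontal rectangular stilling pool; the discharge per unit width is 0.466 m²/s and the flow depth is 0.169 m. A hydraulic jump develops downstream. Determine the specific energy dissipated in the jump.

V₁ = q/y₁ = 0.466/0.169 = 2.76 m/s. Fr₁ = V₁/√(g·y₁) = 2.76/√(9.81×0.169) = 2.14.
Sequent-depth ratio: y₂/y₁ = ½[√(1 + 8Fr₁²) − 1] = ½[√37.69 − 1] = 2.57.
y₂ = 2.57 × 0.169 = 0.434 m.
V₂ = q/y₂ = 0.466/0.434 = 1.07 m/s. E₁ = y₁ + V₁²/2g = 0.557 m; E₂ = y₂ + V₂²/2g = 0.493 m. ΔE = E₁ − E₂ = 0.0636 m.

ΔE = 0.0636 m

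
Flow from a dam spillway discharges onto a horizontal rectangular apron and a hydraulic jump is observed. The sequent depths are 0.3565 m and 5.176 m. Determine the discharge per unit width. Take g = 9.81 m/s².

q = 7.076 m²/s

For a rectangular channel the momentum equation gives q² = ½·g·y₁·y₂·(y₁ + y₂) = ½×9.81×0.3565×5.176×5.532 = 50.07.
q = √50.07 = 7.076 m²/s.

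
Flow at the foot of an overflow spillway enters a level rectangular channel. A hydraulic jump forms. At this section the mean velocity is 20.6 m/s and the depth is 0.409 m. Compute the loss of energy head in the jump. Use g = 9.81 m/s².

ΔE = 16.2 m

Fr₁ = V₁/√(g·y₁) = 20.6/√(9.81×0.409) = 10.3.
Conjugate-depth relation: y₂/y₁ = ½[√(1 + 8Fr₁²) − 1] = ½[√847.1 − 1] = 14.1.
y₂ = 14.1 × 0.409 = 5.75 m.
Head loss: ΔE = (y₂ − y₁)³/(4y₁y₂) = (5.75 − 0.409)³/(4×0.409×5.75) = 152/9.40 = 16.2 m.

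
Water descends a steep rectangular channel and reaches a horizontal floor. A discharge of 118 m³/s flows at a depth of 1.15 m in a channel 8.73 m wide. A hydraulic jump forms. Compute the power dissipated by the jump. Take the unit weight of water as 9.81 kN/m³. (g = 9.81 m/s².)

q = Q/b = 118/8.73 = 13.5 m²/s; V₁ = q/y₁ = 11.8 m/s. Fr₁ = V₁/√(g·y₁) = 3.50.
Bélanger equation: y₂/y₁ = ½[√(1 + 8Fr₁²) − 1] = ½[√98.96 − 1] = 4.47.
y₂ = 4.47 × 1.15 = 5.15 m.
V₂ = q/y₂ = 13.5/5.15 = 2.63 m/s. E₁ = y₁ + V₁²/2g = 8.19 m; E₂ = y₂ + V₂²/2g = 5.50 m. ΔE = E₁ − E₂ = 2.69 m.
P = γ·Q·ΔE = 9.81 × 118 × 2.69 = 3119 kW.

P = 3119 kW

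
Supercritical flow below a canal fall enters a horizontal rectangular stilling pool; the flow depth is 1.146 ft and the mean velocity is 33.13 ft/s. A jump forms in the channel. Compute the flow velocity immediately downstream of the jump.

V₂ = 4.583 ft/s

Fr₁ = V₁/√(g·y₁) = 33.13/√(32.2×1.146) = 5.454.
Conjugate-depth relation: y₂/y₁ = ½[√(1 + 8Fr₁²) − 1] = ½[√238.95 − 1] = 7.229.
y₂ = 7.229 × 1.146 = 8.285 ft.
q = V₁·y₁ = 33.13 × 1.146 = 37.97 ft²/s.
V₂ = q/y₂ = 37.97/8.285 = 4.583 ft/s.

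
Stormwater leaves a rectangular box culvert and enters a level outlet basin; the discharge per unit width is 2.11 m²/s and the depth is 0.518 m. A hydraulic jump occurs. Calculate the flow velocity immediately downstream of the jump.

V₂ = 1.94 m/s

V₁ = q/y₁ = 2.11/0.518 = 4.07 m/s. Fr₁ = V₁/√(g·y₁) = 4.07/√(9.81×0.518) = 1.81.
From the momentum equation for a rectangular channel, y₂/y₁ = ½[√(1 + 8Fr₁²) − 1] = ½[√27.12 − 1] = 2.10.
y₂ = 2.10 × 0.518 = 1.09 m.
V₂ = q/y₂ = 2.11/1.09 = 1.94 m/s.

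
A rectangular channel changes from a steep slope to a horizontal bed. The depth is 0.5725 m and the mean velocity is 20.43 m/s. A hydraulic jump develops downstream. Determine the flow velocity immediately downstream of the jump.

Fr₁ = V₁/√(g·y₁) = 20.43/√(9.81×0.5725) = 8.621.
Sequent-depth ratio: y₂/y₁ = ½[√(1 + 8Fr₁²) − 1] = ½[√595.54 − 1] = 11.70.
y₂ = 11.70 × 0.5725 = 6.699 m.
q = V₁·y₁ = 20.43 × 0.5725 = 11.70 m²/s.
V₂ = q/y₂ = 11.70/6.699 = 1.746 m/s.

V₂ = 1.746 m/s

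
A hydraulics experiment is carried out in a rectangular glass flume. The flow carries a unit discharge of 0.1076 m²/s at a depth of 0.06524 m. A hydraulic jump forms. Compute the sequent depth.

V₁ = q/y₁ = 0.1076/0.06524 = 1.649 m/s. Fr₁ = V₁/√(g·y₁) = 1.649/√(9.81×0.06524) = 2.062.
Sequent-depth ratio: y₂/y₁ = ½[√(1 + 8Fr₁²) − 1] = ½[√35.002 − 1] = 2.458.
y₂ = 2.458 × 0.06524 = 0.1604 m.

y₂ = 0.1604 m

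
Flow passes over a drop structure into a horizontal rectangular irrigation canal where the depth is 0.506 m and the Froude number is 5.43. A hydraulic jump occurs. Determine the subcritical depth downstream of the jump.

y₂ = 3.64 m

Fr₁ = 5.43 (given).
Conjugate-depth relation: y₂/y₁ = ½[√(1 + 8Fr₁²) − 1] = ½[√236.9 − 1] = 7.20.
y₂ = 7.20 × 0.506 = 3.64 m.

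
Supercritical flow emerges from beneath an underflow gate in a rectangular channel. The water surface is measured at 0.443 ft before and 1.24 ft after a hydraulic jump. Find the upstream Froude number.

For a rectangular channel the momentum equation gives q² = ½·g·y₁·y₂·(y₁ + y₂) = ½×32.2×0.443×1.24×1.68 = 14.9.
q = √14.9 = 3.86 ft²/s.
V₁ = q/y₁ = 8.71 ft/s; Fr₁ = V₁/√(g·y₁) = 2.31.

Fr₁ = 2.31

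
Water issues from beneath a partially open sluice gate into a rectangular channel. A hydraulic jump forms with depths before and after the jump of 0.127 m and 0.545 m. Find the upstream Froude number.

For a rectangular channel the momentum equation gives q² = ½·g·y₁·y₂·(y₁ + y₂) = ½×9.81×0.127×0.545×0.672 = 0.228.
q = √0.228 = 0.478 m²/s.
V₁ = q/y₁ = 3.76 m/s; Fr₁ = V₁/√(g·y₁) = 3.37.

Fr₁ = 3.37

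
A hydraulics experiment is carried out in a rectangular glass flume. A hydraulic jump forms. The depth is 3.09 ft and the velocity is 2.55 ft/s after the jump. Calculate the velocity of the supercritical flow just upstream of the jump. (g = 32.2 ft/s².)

Fr₂ = V₂/√(g·y₂) = 2.55/√(32.2×3.09) = 0.256.
Applying the sequent-depth relation in reverse, y₁/y₂ = ½[√(1 + 8Fr₂²) − 1] = ½[√1.523 − 1] = 0.117.
y₁ = 0.117 × 3.09 = 0.362 ft.
V₁ = q/y₁ = 7.88/0.362 = 21.8 ft/s.

V₁ = 21.8 ft/s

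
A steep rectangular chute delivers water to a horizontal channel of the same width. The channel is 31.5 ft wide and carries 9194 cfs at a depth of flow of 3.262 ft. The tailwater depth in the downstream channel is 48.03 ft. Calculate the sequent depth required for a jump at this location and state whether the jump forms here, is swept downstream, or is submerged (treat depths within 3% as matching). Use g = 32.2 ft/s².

q = Q/b = 9194/31.5 = 291.9 ft²/s; V₁ = q/y₁ = 89.48 ft/s. Fr₁ = V₁/√(g·y₁) = 8.731.
By Bélanger, y₂/y₁ = ½[√(1 + 8Fr₁²) − 1] = ½[√610.78 − 1] = 11.86.
y₂ = 11.86 × 3.262 = 38.68 ft.
Tailwater y_tw = 48.03 ft: y_tw > y₂, so the jump is submerged.

y₂ = 38.68 ft; the jump is submerged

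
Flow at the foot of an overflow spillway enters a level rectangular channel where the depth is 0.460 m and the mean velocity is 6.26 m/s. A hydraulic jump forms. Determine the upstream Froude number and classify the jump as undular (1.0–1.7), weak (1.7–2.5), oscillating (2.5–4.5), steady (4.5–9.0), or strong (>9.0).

Fr₁ = 2.95; oscillating jump

Fr₁ = V₁/√(g·y₁) = 6.26/√(9.81×0.460) = 2.95.
Fr₁ = 2.95 lies in the oscillating range.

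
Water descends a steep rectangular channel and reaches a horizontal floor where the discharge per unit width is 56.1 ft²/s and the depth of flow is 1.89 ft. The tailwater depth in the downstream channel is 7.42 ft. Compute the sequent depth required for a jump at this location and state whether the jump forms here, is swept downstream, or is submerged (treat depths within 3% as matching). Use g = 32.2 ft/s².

V₁ = q/y₁ = 56.1/1.89 = 29.7 ft/s. Fr₁ = V₁/√(g·y₁) = 29.7/√(32.2×1.89) = 3.80.
Conjugate-depth relation: y₂/y₁ = ½[√(1 + 8Fr₁²) − 1] = ½[√116.8 − 1] = 4.90.
y₂ = 4.90 × 1.89 = 9.27 ft.
Tailwater y_tw = 7.42 ft: y_tw < y₂, so the jump is swept downstream.

y₂ = 9.27 ft; the jump is swept downstream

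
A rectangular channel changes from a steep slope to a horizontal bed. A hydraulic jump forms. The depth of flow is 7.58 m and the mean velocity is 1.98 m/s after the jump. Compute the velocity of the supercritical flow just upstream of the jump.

Fr₂ = V₂/√(g·y₂) = 1.98/√(9.81×7.58) = 0.230.
Since the conjugate-depth ratio holds either way, y₁/y₂ = ½[√(1 + 8Fr₂²) − 1] = ½[√1.422 − 1] = 0.0962.
y₁ = 0.0962 × 7.58 = 0.729 m.
V₁ = q/y₁ = 15.0/0.729 = 20.6 m/s.

V₁ = 20.6 m/s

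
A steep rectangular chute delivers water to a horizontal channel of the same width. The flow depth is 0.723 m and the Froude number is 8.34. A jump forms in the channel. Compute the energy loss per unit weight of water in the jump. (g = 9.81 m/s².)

ΔE = 17.5 m

Fr₁ = 8.34 (given).
Sequent-depth ratio: y₂/y₁ = ½[√(1 + 8Fr₁²) − 1] = ½[√557.4 − 1] = 11.3.
y₂ = 11.3 × 0.723 = 8.17 m.
Head loss: ΔE = (y₂ − y₁)³/(4y₁y₂) = (8.17 − 0.723)³/(4×0.723×8.17) = 414/23.6 = 17.5 m.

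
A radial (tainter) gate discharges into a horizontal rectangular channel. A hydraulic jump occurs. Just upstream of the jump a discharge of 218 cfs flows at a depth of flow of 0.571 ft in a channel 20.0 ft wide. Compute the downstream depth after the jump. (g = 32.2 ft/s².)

y₂ = 3.32 ft

q = Q/b = 218/20.0 = 10.9 ft²/s; V₁ = q/y₁ = 19.1 ft/s. Fr₁ = V₁/√(g·y₁) = 4.45.
By Bélanger, y₂/y₁ = ½[√(1 + 8Fr₁²) − 1] = ½[√159.6 − 1] = 5.82.
y₂ = 5.82 × 0.571 = 3.32 ft.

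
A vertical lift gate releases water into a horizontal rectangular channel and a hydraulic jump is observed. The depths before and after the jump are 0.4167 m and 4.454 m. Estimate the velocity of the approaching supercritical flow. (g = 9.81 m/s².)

For a rectangular channel the momentum equation gives q² = ½·g·y₁·y₂·(y₁ + y₂) = ½×9.81×0.4167×4.454×4.871 = 44.34.
q = √44.34 = 6.659 m²/s.
V₁ = q/y₁ = 6.659/0.4167 = 15.98 m/s.

V₁ = 15.98 m/s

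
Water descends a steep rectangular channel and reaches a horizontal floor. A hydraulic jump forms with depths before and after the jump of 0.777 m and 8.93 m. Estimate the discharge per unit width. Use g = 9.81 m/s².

q = 18.2 m²/s

For a rectangular channel the momentum equation gives q² = ½·g·y₁·y₂·(y₁ + y₂) = ½×9.81×0.777×8.93×9.71 = 330.
q = √330 = 18.2 m²/s.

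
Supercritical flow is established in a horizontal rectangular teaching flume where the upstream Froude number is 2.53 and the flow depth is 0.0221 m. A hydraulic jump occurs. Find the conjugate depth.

Fr₁ = 2.53 (given).
By Bélanger, y₂/y₁ = ½[√(1 + 8Fr₁²) − 1] = ½[√52.21 − 1] = 3.11.
y₂ = 3.11 × 0.0221 = 0.0688 m.

y₂ = 0.0688 m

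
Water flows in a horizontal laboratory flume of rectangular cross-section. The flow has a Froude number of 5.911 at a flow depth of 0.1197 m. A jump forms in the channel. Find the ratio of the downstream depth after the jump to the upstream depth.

Fr₁ = 5.911 (given).
Conjugate-depth relation: y₂/y₁ = ½[√(1 + 8Fr₁²) − 1] = ½[√280.52 − 1] = 7.874.

y₂/y₁ = 7.874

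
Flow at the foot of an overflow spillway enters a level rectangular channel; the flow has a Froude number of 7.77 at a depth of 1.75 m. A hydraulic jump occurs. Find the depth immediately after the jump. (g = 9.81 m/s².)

y₂ = 18.4 m

Fr₁ = 7.77 (given).
Conjugate-depth relation: y₂/y₁ = ½[√(1 + 8Fr₁²) − 1] = ½[√484.0 − 1] = 10.5.
y₂ = 10.5 × 1.75 = 18.4 m.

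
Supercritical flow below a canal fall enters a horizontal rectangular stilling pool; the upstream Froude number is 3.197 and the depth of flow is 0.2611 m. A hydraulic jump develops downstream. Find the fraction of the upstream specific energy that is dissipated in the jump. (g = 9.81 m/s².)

Fr₁ = 3.197 (given).
By Bélanger, y₂/y₁ = ½[√(1 + 8Fr₁²) − 1] = ½[√82.766 − 1] = 4.049.
y₂ = 4.049 × 0.2611 = 1.057 m.
E₁ = y₁(1 + Fr₁²/2) = 0.2611×(1 + 3.197²/2) = 1.595 m. ΔE = (y₂ − y₁)³/(4y₁y₂) = 0.4569 m. ΔE/E₁ = 0.4569/1.595 = 0.286.

ΔE/E₁ = 0.286 (28.6%)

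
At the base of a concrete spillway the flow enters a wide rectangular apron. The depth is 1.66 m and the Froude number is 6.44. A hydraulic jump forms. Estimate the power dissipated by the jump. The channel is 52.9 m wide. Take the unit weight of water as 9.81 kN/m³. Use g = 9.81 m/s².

Fr₁ = 6.44 (given).
By Bélanger, y₂/y₁ = ½[√(1 + 8Fr₁²) − 1] = ½[√332.8 − 1] = 8.62.
y₂ = 8.62 × 1.66 = 14.3 m.
V₁ = Fr₁·√(g·y₁) = 6.44×√(9.81×1.66) = 26.0 m/s; q = V₁·y₁ = 43.1 m²/s. V₂ = q/y₂ = 43.1/14.3 = 3.01 m/s. E₁ = y₁ + V₁²/2g = 36.1 m; E₂ = y₂ + V₂²/2g = 14.8 m. ΔE = E₁ − E₂ = 21.3 m.
Q = q·b = 43.1 × 52.9 = 2282 m³/s. P = γ·Q·ΔE = 9.81 × 2282 × 21.3 = 477050 kW.

P = 477050 kW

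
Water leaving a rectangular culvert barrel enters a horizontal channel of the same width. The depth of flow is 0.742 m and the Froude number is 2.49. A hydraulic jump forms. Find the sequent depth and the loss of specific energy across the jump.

y₂ = 2.27 m; ΔE = 0.528 m

Fr₁ = 2.49 (given).
By Bélanger, y₂/y₁ = ½[√(1 + 8Fr₁²) − 1] = ½[√50.60 − 1] = 3.06.
y₂ = 3.06 × 0.742 = 2.27 m.
Head loss: ΔE = (y₂ − y₁)³/(4y₁y₂) = (2.27 − 0.742)³/(4×0.742×2.27) = 3.55/6.73 = 0.528 m.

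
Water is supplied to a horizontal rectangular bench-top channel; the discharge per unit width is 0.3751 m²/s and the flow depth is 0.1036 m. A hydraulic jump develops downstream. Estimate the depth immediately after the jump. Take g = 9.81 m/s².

V₁ = q/y₁ = 0.3751/0.1036 = 3.621 m/s. Fr₁ = V₁/√(g·y₁) = 3.621/√(9.81×0.1036) = 3.591.
Bélanger equation: y₂/y₁ = ½[√(1 + 8Fr₁²) − 1] = ½[√104.19 − 1] = 4.604.
y₂ = 4.604 × 0.1036 = 0.4769 m.

y₂ = 0.4769 m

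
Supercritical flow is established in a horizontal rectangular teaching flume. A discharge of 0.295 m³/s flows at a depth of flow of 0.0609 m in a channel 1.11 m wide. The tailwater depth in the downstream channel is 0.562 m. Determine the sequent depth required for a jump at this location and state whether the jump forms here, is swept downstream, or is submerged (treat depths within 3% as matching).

q = Q/b = 0.295/1.11 = 0.266 m²/s; V₁ = q/y₁ = 4.36 m/s. Fr₁ = V₁/√(g·y₁) = 5.65.
By Bélanger, y₂/y₁ = ½[√(1 + 8Fr₁²) − 1] = ½[√256.0 − 1] = 7.50.
y₂ = 7.50 × 0.0609 = 0.457 m.
Tailwater y_tw = 0.562 m: y_tw > y₂, so the jump is submerged.

y₂ = 0.457 m; the jump is submerged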